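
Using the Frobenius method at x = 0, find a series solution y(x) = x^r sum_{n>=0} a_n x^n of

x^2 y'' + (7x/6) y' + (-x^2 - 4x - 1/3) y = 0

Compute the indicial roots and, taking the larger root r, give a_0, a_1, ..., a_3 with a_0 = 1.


Write in Frobenius form y'' + (p(x)/x) y' + (q(x)/x^2) y = 0:
  p(x) = 7/6,  q(x) = -x^2 - 4x - 1/3.
Indicial equation: r(r-1) + (7/6) r + (-1/3) = 0 -> roots r_1 = 1/2, r_2 = -2/3.
Take r = r_1 = 1/2. Let y(x) = x^r sum_{n>=0} a_n x^n with a_0 = 1.
Substitute y = x^r sum a_n x^n and match x^{r+n}. The recurrence is
  D(n) a_n - 4 a_{n-1} - 1 a_{n-2} = 0,  where D(n) = (r+n)(r+n-1) + (7/6)(r+n) + (-1/3).
  a_n = [4 a_{n-1} + 1 a_{n-2}] / D(n).
Since the indicial polynomial factors as (r - r_1)(r - r_2), D(n) = (r_1 + n - r_1)(r_1 + n - r_2) = n(n + 7/6).
Evaluating step by step (a_0 = 1):
  n = 1: D(1) = 1(1 + 7/6) = 13/6; numerator = 4(1) = 4; a_1 = (4)/(13/6) = 24/13
  n = 2: D(2) = 2(2 + 7/6) = 19/3; numerator = 4(24/13) + 1(1) = 109/13; a_2 = (109/13)/(19/3) = 327/247
  n = 3: D(3) = 3(3 + 7/6) = 25/2; numerator = 4(327/247) + 1(24/13) = 1764/247; a_3 = (1764/247)/(25/2) = 3528/6175

r = 1/2; a_0 = 1; a_1 = 24/13; a_2 = 327/247; a_3 = 3528/6175


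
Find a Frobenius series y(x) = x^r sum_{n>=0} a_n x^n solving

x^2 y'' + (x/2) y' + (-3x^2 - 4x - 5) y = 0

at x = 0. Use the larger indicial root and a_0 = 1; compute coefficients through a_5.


Write in Frobenius form y'' + (p(x)/x) y' + (q(x)/x^2) y = 0:
  p(x) = 1/2,  q(x) = -3x^2 - 4x - 5.
Indicial equation: r(r-1) + (1/2) r + (-5) = 0 -> roots r_1 = 5/2, r_2 = -2.
Take r = r_1 = 5/2. Let y(x) = x^r sum_{n>=0} a_n x^n with a_0 = 1.
Substitute y = x^r sum a_n x^n and match x^{r+n}. The recurrence is
  D(n) a_n - 4 a_{n-1} - 3 a_{n-2} = 0,  where D(n) = (r+n)(r+n-1) + (1/2)(r+n) + (-5).
  a_n = [4 a_{n-1} + 3 a_{n-2}] / D(n).
Since the indicial polynomial factors as (r - r_1)(r - r_2), D(n) = (r_1 + n - r_1)(r_1 + n - r_2) = n(n + 9/2).
Evaluating step by step (a_0 = 1):
  n = 1: D(1) = 1(1 + 9/2) = 11/2; numerator = 4(1) = 4; a_1 = (4)/(11/2) = 8/11
  n = 2: D(2) = 2(2 + 9/2) = 13; numerator = 4(8/11) + 3(1) = 65/11; a_2 = (65/11)/(13) = 5/11
  n = 3: D(3) = 3(3 + 9/2) = 45/2; numerator = 4(5/11) + 3(8/11) = 4; a_3 = (4)/(45/2) = 8/45
  n = 4: D(4) = 4(4 + 9/2) = 34; numerator = 4(8/45) + 3(5/11) = 1027/495; a_4 = (1027/495)/(34) = 1027/16830
  n = 5: D(5) = 5(5 + 9/2) = 95/2; numerator = 4(1027/16830) + 3(8/45) = 6542/8415; a_5 = (6542/8415)/(95/2) = 13084/799425

r = 5/2; a_0 = 1; a_1 = 8/11; a_2 = 5/11; a_3 = 8/45; a_4 = 1027/16830; a_5 = 13084/799425


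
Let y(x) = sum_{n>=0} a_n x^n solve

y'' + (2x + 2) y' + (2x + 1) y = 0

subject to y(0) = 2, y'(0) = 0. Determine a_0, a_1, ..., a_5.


Ansatz: y(x) = sum_{n>=0} a_n x^n, so y'(x) = sum_{n>=1} n a_n x^(n-1) and y''(x) = sum_{n>=2} n(n-1) a_n x^(n-2).
Substitute into P(x) y'' + Q(x) y' + R(x) y = 0 with P(x) = 1, Q(x) = 2x + 2, R(x) = 2x + 1, and match powers of x.
Initial conditions: a_0 = 2, a_1 = 0.
Setting the coefficient of each power of x to zero and solving order by order (substituting the coefficients already found):
  x^0: 2 a_2 + 2 a_1 + a_0 = 0  ->  2 a_2 = -2 a_1 - a_0 = -2  ->  a_2 = -1
  x^1: 6 a_3 + 4 a_2 + 3 a_1 + 2 a_0 = 0  ->  6 a_3 = -4 a_2 - 3 a_1 - 2 a_0 = 0  ->  a_3 = 0
  x^2: 12 a_4 + 6 a_3 + 5 a_2 + 2 a_1 = 0  ->  12 a_4 = -6 a_3 - 5 a_2 - 2 a_1 = 5  ->  a_4 = 5/12
  x^3: 20 a_5 + 8 a_4 + 7 a_3 + 2 a_2 = 0  ->  20 a_5 = -8 a_4 - 7 a_3 - 2 a_2 = -4/3  ->  a_5 = -1/15
Truncated series: y(x) = 2 - x^2 + (5/12) x^4 - (1/15) x^5 + O(x^6).

a_0 = 2; a_1 = 0; a_2 = -1; a_3 = 0; a_4 = 5/12; a_5 = -1/15


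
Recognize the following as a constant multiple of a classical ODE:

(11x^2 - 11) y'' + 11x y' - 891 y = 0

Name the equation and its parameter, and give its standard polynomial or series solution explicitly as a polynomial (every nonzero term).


All three coefficients share the factor -11; dividing through by -11 gives  (1 - x^2) y'' - x y' + 81 y = 0.
This matches the Chebyshev equation (1 - x^2) y'' - x y' + n^2 y = 0 (note the -x y' term, not -2x y') with n^2 = 81, so n = 9; the polynomial solution is T_9(x).
With y = sum_k a_k x^k, matching x^k gives (k+2)(k+1) a_{k+2} = (k^2 - n^2) a_k = (k - 9)(k + 9) a_k. The right side vanishes at k = 9, so the series with the parity of 9 terminates at degree 9.
Standard normalization: leading coefficient of T_n is 2^(n-1), so a_9 = 2^8 = 256. Work downward with a_k = (k+1)(k+2) a_{k+2} / ((k - 9)(k + 9)):
  a_7 = (8)(9)(256) / ((7 - 9)(7 + 9)) = 18432/(-32) = -576
  a_5 = (6)(7)(-576) / ((5 - 9)(5 + 9)) = -24192/(-56) = 432
  a_3 = (4)(5)(432) / ((3 - 9)(3 + 9)) = 8640/(-72) = -120
  a_1 = (2)(3)(-120) / ((1 - 9)(1 + 9)) = -720/(-80) = 9
Hence T_9(x) = 256 x^9 - 576 x^7 + 432 x^5 - 120 x^3 + 9 x.

T_9(x); series = 256 x^9 - 576 x^7 + 432 x^5 - 120 x^3 + 9 x


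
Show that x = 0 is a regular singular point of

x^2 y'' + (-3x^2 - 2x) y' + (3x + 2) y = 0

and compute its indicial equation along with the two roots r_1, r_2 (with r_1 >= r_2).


Divide by x^2 to reach normal form y'' + P_1(x) y' + P_2(x) y = 0 with P_1(x) = -3 - 2/x and P_2(x) = 3/x + 2/x^2.
x = 0 is a singular point because the y'-coefficient -3 - 2/x has a pole at x = 0 and the y-coefficient 3/x + 2/x^2 has a pole at x = 0.
It is a regular singular point because x P_1(x) = p(x) = -3x - 2 and x^2 P_2(x) = q(x) = 3x + 2 are polynomials, hence analytic at x = 0.
p(0) = -2,  q(0) = 2.
Indicial equation: r(r-1) + p(0) r + q(0) = 0, i.e. r^2 + (p(0) - 1) r + q(0) = 0, i.e. r^2 - 3 r + 2 = 0.
Discriminant: (-3)^2 - 4(2) = 1, so r = (3 ± 1)/2.
Solving: r_1 = 2, r_2 = 1.

indicial: r^2 - 3 r + 2 = 0; roots r_1 = 2, r_2 = 1


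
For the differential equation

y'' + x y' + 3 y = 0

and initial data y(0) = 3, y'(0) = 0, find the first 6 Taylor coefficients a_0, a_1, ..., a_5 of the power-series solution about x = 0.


Ansatz: y(x) = sum_{n>=0} a_n x^n, so y'(x) = sum_{n>=1} n a_n x^(n-1) and y''(x) = sum_{n>=2} n(n-1) a_n x^(n-2).
Substitute into P(x) y'' + Q(x) y' + R(x) y = 0 with P(x) = 1, Q(x) = x, R(x) = 3, and match powers of x.
Initial conditions: a_0 = 3, a_1 = 0.
Setting the coefficient of each power of x to zero and solving order by order (substituting the coefficients already found):
  x^0: 2 a_2 + 3 a_0 = 0  ->  2 a_2 = -3 a_0 = -9  ->  a_2 = -9/2
  x^1: 6 a_3 + 4 a_1 = 0  ->  6 a_3 = -4 a_1 = 0  ->  a_3 = 0
  x^2: 12 a_4 + 5 a_2 = 0  ->  12 a_4 = -5 a_2 = 45/2  ->  a_4 = 15/8
  x^3: 20 a_5 + 6 a_3 = 0  ->  20 a_5 = -6 a_3 = 0  ->  a_5 = 0
Truncated series: y(x) = 3 - (9/2) x^2 + (15/8) x^4 + O(x^6).

a_0 = 3; a_1 = 0; a_2 = -9/2; a_3 = 0; a_4 = 15/8; a_5 = 0


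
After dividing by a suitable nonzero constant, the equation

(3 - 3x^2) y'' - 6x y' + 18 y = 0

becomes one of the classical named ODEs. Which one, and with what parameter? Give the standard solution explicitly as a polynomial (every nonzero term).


All three coefficients share the factor 3; dividing through by 3 gives  (1 - x^2) y'' - 2x y' + 6 y = 0.
This matches the Legendre equation (1 - x^2) y'' - 2x y' + n(n+1) y = 0 (note the -2x y' term) with n(n+1) = 6, so n = 2; the polynomial solution is P_2(x).
With y = sum_k a_k x^k, matching x^k gives (k+2)(k+1) a_{k+2} = [k(k+1) - n(n+1)] a_k = (k - 2)(k + 3) a_k. The right side vanishes at k = 2, so the series with the parity of 2 terminates at degree 2.
Standard normalization (P_n(1) = 1): leading coefficient (2n)!/(2^n (n!)^2) = 24/(4*4) = 3/2, so a_2 = 3/2. Work downward with a_k = (k+1)(k+2) a_{k+2} / ((k - 2)(k + 3)):
  a_0 = (1)(2)(3/2) / ((0 - 2)(0 + 3)) = 3/(-6) = -1/2
Hence P_2(x) = 3 x^2/2 - 1/2.

P_2(x); series = 3 x^2/2 - 1/2


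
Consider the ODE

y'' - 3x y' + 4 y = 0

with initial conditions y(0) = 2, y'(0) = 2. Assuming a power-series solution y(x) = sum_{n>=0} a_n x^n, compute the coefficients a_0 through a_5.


Ansatz: y(x) = sum_{n>=0} a_n x^n, so y'(x) = sum_{n>=1} n a_n x^(n-1) and y''(x) = sum_{n>=2} n(n-1) a_n x^(n-2).
Substitute into P(x) y'' + Q(x) y' + R(x) y = 0 with P(x) = 1, Q(x) = -3x, R(x) = 4, and match powers of x.
Initial conditions: a_0 = 2, a_1 = 2.
Setting the coefficient of each power of x to zero and solving order by order (substituting the coefficients already found):
  x^0: 2 a_2 + 4 a_0 = 0  ->  2 a_2 = -4 a_0 = -8  ->  a_2 = -4
  x^1: 6 a_3 + a_1 = 0  ->  6 a_3 = -a_1 = -2  ->  a_3 = -1/3
  x^2: 12 a_4 - 2 a_2 = 0  ->  12 a_4 = 2 a_2 = -8  ->  a_4 = -2/3
  x^3: 20 a_5 - 5 a_3 = 0  ->  20 a_5 = 5 a_3 = -5/3  ->  a_5 = -1/12
Truncated series: y(x) = 2 + 2 x - 4 x^2 - (1/3) x^3 - (2/3) x^4 - (1/12) x^5 + O(x^6).

a_0 = 2; a_1 = 2; a_2 = -4; a_3 = -1/3; a_4 = -2/3; a_5 = -1/12


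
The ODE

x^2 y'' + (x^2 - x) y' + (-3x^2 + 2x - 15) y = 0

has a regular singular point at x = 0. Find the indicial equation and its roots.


Divide by x^2 to reach normal form y'' + P_1(x) y' + P_2(x) y = 0 with P_1(x) = 1 - 1/x and P_2(x) = -3 + 2/x - 15/x^2.
x = 0 is a singular point because the y'-coefficient 1 - 1/x has a pole at x = 0 and the y-coefficient -3 + 2/x - 15/x^2 has a pole at x = 0.
It is a regular singular point because x P_1(x) = p(x) = x - 1 and x^2 P_2(x) = q(x) = -3x^2 + 2x - 15 are polynomials, hence analytic at x = 0.
p(0) = -1,  q(0) = -15.
Indicial equation: r(r-1) + p(0) r + q(0) = 0, i.e. r^2 + (p(0) - 1) r + q(0) = 0, i.e. r^2 - 2 r - 15 = 0.
Discriminant: (-2)^2 - 4(-15) = 64, so r = (2 ± 8)/2.
Solving: r_1 = 5, r_2 = -3.

indicial: r^2 - 2 r - 15 = 0; roots r_1 = 5, r_2 = -3


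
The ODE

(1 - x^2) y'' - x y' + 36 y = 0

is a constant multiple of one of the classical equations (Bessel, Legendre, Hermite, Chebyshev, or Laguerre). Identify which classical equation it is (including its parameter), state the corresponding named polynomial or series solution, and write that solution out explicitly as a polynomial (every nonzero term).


The equation is already in a standard form:  (1 - x^2) y'' - x y' + 36 y = 0.
This matches the Chebyshev equation (1 - x^2) y'' - x y' + n^2 y = 0 (note the -x y' term, not -2x y') with n^2 = 36, so n = 6; the polynomial solution is T_6(x).
With y = sum_k a_k x^k, matching x^k gives (k+2)(k+1) a_{k+2} = (k^2 - n^2) a_k = (k - 6)(k + 6) a_k. The right side vanishes at k = 6, so the series with the parity of 6 terminates at degree 6.
Standard normalization: leading coefficient of T_n is 2^(n-1), so a_6 = 2^5 = 32. Work downward with a_k = (k+1)(k+2) a_{k+2} / ((k - 6)(k + 6)):
  a_4 = (5)(6)(32) / ((4 - 6)(4 + 6)) = 960/(-20) = -48
  a_2 = (3)(4)(-48) / ((2 - 6)(2 + 6)) = -576/(-32) = 18
  a_0 = (1)(2)(18) / ((0 - 6)(0 + 6)) = 36/(-36) = -1
Hence T_6(x) = 32 x^6 - 48 x^4 + 18 x^2 - 1.

T_6(x); series = 32 x^6 - 48 x^4 + 18 x^2 - 1


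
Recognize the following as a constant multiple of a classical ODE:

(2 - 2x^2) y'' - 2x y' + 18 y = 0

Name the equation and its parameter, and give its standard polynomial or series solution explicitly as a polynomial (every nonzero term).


All three coefficients share the factor 2; dividing through by 2 gives  (1 - x^2) y'' - x y' + 9 y = 0.
This matches the Chebyshev equation (1 - x^2) y'' - x y' + n^2 y = 0 (note the -x y' term, not -2x y') with n^2 = 9, so n = 3; the polynomial solution is T_3(x).
With y = sum_k a_k x^k, matching x^k gives (k+2)(k+1) a_{k+2} = (k^2 - n^2) a_k = (k - 3)(k + 3) a_k. The right side vanishes at k = 3, so the series with the parity of 3 terminates at degree 3.
Standard normalization: leading coefficient of T_n is 2^(n-1), so a_3 = 2^2 = 4. Work downward with a_k = (k+1)(k+2) a_{k+2} / ((k - 3)(k + 3)):
  a_1 = (2)(3)(4) / ((1 - 3)(1 + 3)) = 24/(-8) = -3
Hence T_3(x) = 4 x^3 - 3 x.

T_3(x); series = 4 x^3 - 3 x


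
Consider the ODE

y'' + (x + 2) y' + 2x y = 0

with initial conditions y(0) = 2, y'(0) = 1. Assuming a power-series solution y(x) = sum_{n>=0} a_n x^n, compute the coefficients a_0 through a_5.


Ansatz: y(x) = sum_{n>=0} a_n x^n, so y'(x) = sum_{n>=1} n a_n x^(n-1) and y''(x) = sum_{n>=2} n(n-1) a_n x^(n-2).
Substitute into P(x) y'' + Q(x) y' + R(x) y = 0 with P(x) = 1, Q(x) = x + 2, R(x) = 2x, and match powers of x.
Initial conditions: a_0 = 2, a_1 = 1.
Setting the coefficient of each power of x to zero and solving order by order (substituting the coefficients already found):
  x^0: 2 a_2 + 2 a_1 = 0  ->  2 a_2 = -2 a_1 = -2  ->  a_2 = -1
  x^1: 6 a_3 + 4 a_2 + a_1 + 2 a_0 = 0  ->  6 a_3 = -4 a_2 - a_1 - 2 a_0 = -1  ->  a_3 = -1/6
  x^2: 12 a_4 + 6 a_3 + 2 a_2 + 2 a_1 = 0  ->  12 a_4 = -6 a_3 - 2 a_2 - 2 a_1 = 1  ->  a_4 = 1/12
  x^3: 20 a_5 + 8 a_4 + 3 a_3 + 2 a_2 = 0  ->  20 a_5 = -8 a_4 - 3 a_3 - 2 a_2 = 11/6  ->  a_5 = 11/120
Truncated series: y(x) = 2 + x - x^2 - (1/6) x^3 + (1/12) x^4 + (11/120) x^5 + O(x^6).

a_0 = 2; a_1 = 1; a_2 = -1; a_3 = -1/6; a_4 = 1/12; a_5 = 11/120


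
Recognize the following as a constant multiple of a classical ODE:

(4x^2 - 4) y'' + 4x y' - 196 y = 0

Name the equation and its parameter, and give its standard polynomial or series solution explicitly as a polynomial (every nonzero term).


All three coefficients share the factor -4; dividing through by -4 gives  (1 - x^2) y'' - x y' + 49 y = 0.
This matches the Chebyshev equation (1 - x^2) y'' - x y' + n^2 y = 0 (note the -x y' term, not -2x y') with n^2 = 49, so n = 7; the polynomial solution is T_7(x).
With y = sum_k a_k x^k, matching x^k gives (k+2)(k+1) a_{k+2} = (k^2 - n^2) a_k = (k - 7)(k + 7) a_k. The right side vanishes at k = 7, so the series with the parity of 7 terminates at degree 7.
Standard normalization: leading coefficient of T_n is 2^(n-1), so a_7 = 2^6 = 64. Work downward with a_k = (k+1)(k+2) a_{k+2} / ((k - 7)(k + 7)):
  a_5 = (6)(7)(64) / ((5 - 7)(5 + 7)) = 2688/(-24) = -112
  a_3 = (4)(5)(-112) / ((3 - 7)(3 + 7)) = -2240/(-40) = 56
  a_1 = (2)(3)(56) / ((1 - 7)(1 + 7)) = 336/(-48) = -7
Hence T_7(x) = 64 x^7 - 112 x^5 + 56 x^3 - 7 x.

T_7(x); series = 64 x^7 - 112 x^5 + 56 x^3 - 7 x


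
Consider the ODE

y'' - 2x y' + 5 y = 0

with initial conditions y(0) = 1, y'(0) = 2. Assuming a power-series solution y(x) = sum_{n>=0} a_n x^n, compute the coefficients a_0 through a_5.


Ansatz: y(x) = sum_{n>=0} a_n x^n, so y'(x) = sum_{n>=1} n a_n x^(n-1) and y''(x) = sum_{n>=2} n(n-1) a_n x^(n-2).
Substitute into P(x) y'' + Q(x) y' + R(x) y = 0 with P(x) = 1, Q(x) = -2x, R(x) = 5, and match powers of x.
Initial conditions: a_0 = 1, a_1 = 2.
Setting the coefficient of each power of x to zero and solving order by order (substituting the coefficients already found):
  x^0: 2 a_2 + 5 a_0 = 0  ->  2 a_2 = -5 a_0 = -5  ->  a_2 = -5/2
  x^1: 6 a_3 + 3 a_1 = 0  ->  6 a_3 = -3 a_1 = -6  ->  a_3 = -1
  x^2: 12 a_4 + a_2 = 0  ->  12 a_4 = -a_2 = 5/2  ->  a_4 = 5/24
  x^3: 20 a_5 - a_3 = 0  ->  20 a_5 = a_3 = -1  ->  a_5 = -1/20
Truncated series: y(x) = 1 + 2 x - (5/2) x^2 - x^3 + (5/24) x^4 - (1/20) x^5 + O(x^6).

a_0 = 1; a_1 = 2; a_2 = -5/2; a_3 = -1; a_4 = 5/24; a_5 = -1/20


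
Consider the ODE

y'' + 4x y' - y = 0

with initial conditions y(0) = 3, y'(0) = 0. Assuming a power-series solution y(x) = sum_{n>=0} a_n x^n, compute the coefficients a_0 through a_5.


Ansatz: y(x) = sum_{n>=0} a_n x^n, so y'(x) = sum_{n>=1} n a_n x^(n-1) and y''(x) = sum_{n>=2} n(n-1) a_n x^(n-2).
Substitute into P(x) y'' + Q(x) y' + R(x) y = 0 with P(x) = 1, Q(x) = 4x, R(x) = -1, and match powers of x.
Initial conditions: a_0 = 3, a_1 = 0.
Setting the coefficient of each power of x to zero and solving order by order (substituting the coefficients already found):
  x^0: 2 a_2 - a_0 = 0  ->  2 a_2 = a_0 = 3  ->  a_2 = 3/2
  x^1: 6 a_3 + 3 a_1 = 0  ->  6 a_3 = -3 a_1 = 0  ->  a_3 = 0
  x^2: 12 a_4 + 7 a_2 = 0  ->  12 a_4 = -7 a_2 = -21/2  ->  a_4 = -7/8
  x^3: 20 a_5 + 11 a_3 = 0  ->  20 a_5 = -11 a_3 = 0  ->  a_5 = 0
Truncated series: y(x) = 3 + (3/2) x^2 - (7/8) x^4 + O(x^6).

a_0 = 3; a_1 = 0; a_2 = 3/2; a_3 = 0; a_4 = -7/8; a_5 = 0


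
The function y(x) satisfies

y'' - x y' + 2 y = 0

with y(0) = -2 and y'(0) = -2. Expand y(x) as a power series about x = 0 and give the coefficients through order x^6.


Ansatz: y(x) = sum_{n>=0} a_n x^n, so y'(x) = sum_{n>=1} n a_n x^(n-1) and y''(x) = sum_{n>=2} n(n-1) a_n x^(n-2).
Substitute into P(x) y'' + Q(x) y' + R(x) y = 0 with P(x) = 1, Q(x) = -x, R(x) = 2, and match powers of x.
Initial conditions: a_0 = -2, a_1 = -2.
Setting the coefficient of each power of x to zero and solving order by order (substituting the coefficients already found):
  x^0: 2 a_2 + 2 a_0 = 0  ->  2 a_2 = -2 a_0 = 4  ->  a_2 = 2
  x^1: 6 a_3 + a_1 = 0  ->  6 a_3 = -a_1 = 2  ->  a_3 = 1/3
  x^2: 12 a_4 = 0  ->  a_4 = 0
  x^3: 20 a_5 - a_3 = 0  ->  20 a_5 = a_3 = 1/3  ->  a_5 = 1/60
  x^4: 30 a_6 - 2 a_4 = 0  ->  30 a_6 = 2 a_4 = 0  ->  a_6 = 0
Truncated series: y(x) = -2 - 2 x + 2 x^2 + (1/3) x^3 + (1/60) x^5 + O(x^7).

a_0 = -2; a_1 = -2; a_2 = 2; a_3 = 1/3; a_4 = 0; a_5 = 1/60; a_6 = 0


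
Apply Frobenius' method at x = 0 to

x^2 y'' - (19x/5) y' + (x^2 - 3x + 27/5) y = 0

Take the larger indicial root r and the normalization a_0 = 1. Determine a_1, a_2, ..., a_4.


Write in Frobenius form y'' + (p(x)/x) y' + (q(x)/x^2) y = 0:
  p(x) = -19/5,  q(x) = x^2 - 3x + 27/5.
Indicial equation: r(r-1) + (-19/5) r + (27/5) = 0 -> roots r_1 = 3, r_2 = 9/5.
Take r = r_1 = 3. Let y(x) = x^r sum_{n>=0} a_n x^n with a_0 = 1.
Substitute y = x^r sum a_n x^n and match x^{r+n}. The recurrence is
  D(n) a_n - 3 a_{n-1} + 1 a_{n-2} = 0,  where D(n) = (r+n)(r+n-1) + (-19/5)(r+n) + (27/5).
  a_n = [3 a_{n-1} - 1 a_{n-2}] / D(n).
Since the indicial polynomial factors as (r - r_1)(r - r_2), D(n) = (r_1 + n - r_1)(r_1 + n - r_2) = n(n + 6/5).
Evaluating step by step (a_0 = 1):
  n = 1: D(1) = 1(1 + 6/5) = 11/5; numerator = 3(1) = 3; a_1 = (3)/(11/5) = 15/11
  n = 2: D(2) = 2(2 + 6/5) = 32/5; numerator = 3(15/11) - 1(1) = 34/11; a_2 = (34/11)/(32/5) = 85/176
  n = 3: D(3) = 3(3 + 6/5) = 63/5; numerator = 3(85/176) - 1(15/11) = 15/176; a_3 = (15/176)/(63/5) = 25/3696
  n = 4: D(4) = 4(4 + 6/5) = 104/5; numerator = 3(25/3696) - 1(85/176) = -285/616; a_4 = (-285/616)/(104/5) = -1425/64064

r = 3; a_0 = 1; a_1 = 15/11; a_2 = 85/176; a_3 = 25/3696; a_4 = -1425/64064


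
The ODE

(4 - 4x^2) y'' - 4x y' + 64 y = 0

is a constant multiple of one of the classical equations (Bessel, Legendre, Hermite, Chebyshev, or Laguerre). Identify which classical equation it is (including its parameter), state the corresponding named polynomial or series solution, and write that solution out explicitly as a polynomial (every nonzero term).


All three coefficients share the factor 4; dividing through by 4 gives  (1 - x^2) y'' - x y' + 16 y = 0.
This matches the Chebyshev equation (1 - x^2) y'' - x y' + n^2 y = 0 (note the -x y' term, not -2x y') with n^2 = 16, so n = 4; the polynomial solution is T_4(x).
With y = sum_k a_k x^k, matching x^k gives (k+2)(k+1) a_{k+2} = (k^2 - n^2) a_k = (k - 4)(k + 4) a_k. The right side vanishes at k = 4, so the series with the parity of 4 terminates at degree 4.
Standard normalization: leading coefficient of T_n is 2^(n-1), so a_4 = 2^3 = 8. Work downward with a_k = (k+1)(k+2) a_{k+2} / ((k - 4)(k + 4)):
  a_2 = (3)(4)(8) / ((2 - 4)(2 + 4)) = 96/(-12) = -8
  a_0 = (1)(2)(-8) / ((0 - 4)(0 + 4)) = -16/(-16) = 1
Hence T_4(x) = 8 x^4 - 8 x^2 + 1.

T_4(x); series = 8 x^4 - 8 x^2 + 1


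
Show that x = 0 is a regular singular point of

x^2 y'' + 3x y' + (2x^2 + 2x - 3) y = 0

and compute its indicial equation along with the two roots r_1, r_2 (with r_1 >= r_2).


Divide by x^2 to reach normal form y'' + P_1(x) y' + P_2(x) y = 0 with P_1(x) = 3/x and P_2(x) = 2 + 2/x - 3/x^2.
x = 0 is a singular point because the y'-coefficient 3/x has a pole at x = 0 and the y-coefficient 2 + 2/x - 3/x^2 has a pole at x = 0.
It is a regular singular point because x P_1(x) = p(x) = 3 and x^2 P_2(x) = q(x) = 2x^2 + 2x - 3 are polynomials, hence analytic at x = 0.
p(0) = 3,  q(0) = -3.
Indicial equation: r(r-1) + p(0) r + q(0) = 0, i.e. r^2 + (p(0) - 1) r + q(0) = 0, i.e. r^2 + 2 r - 3 = 0.
Discriminant: (2)^2 - 4(-3) = 16, so r = (-2 ± 4)/2.
Solving: r_1 = 1, r_2 = -3.

indicial: r^2 + 2 r - 3 = 0; roots r_1 = 1, r_2 = -3


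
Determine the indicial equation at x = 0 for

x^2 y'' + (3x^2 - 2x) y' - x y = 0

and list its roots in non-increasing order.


Divide by x^2 to reach normal form y'' + P_1(x) y' + P_2(x) y = 0 with P_1(x) = 3 - 2/x and P_2(x) = -1/x.
x = 0 is a singular point because the y'-coefficient 3 - 2/x has a pole at x = 0 and the y-coefficient -1/x has a pole at x = 0.
It is a regular singular point because x P_1(x) = p(x) = 3x - 2 and x^2 P_2(x) = q(x) = -x are polynomials, hence analytic at x = 0.
p(0) = -2,  q(0) = 0.
Indicial equation: r(r-1) + p(0) r + q(0) = 0, i.e. r^2 + (p(0) - 1) r + q(0) = 0, i.e. r^2 - 3 r = 0.
Discriminant: (-3)^2 - 4(0) = 9, so r = (3 ± 3)/2.
Solving: r_1 = 3, r_2 = 0.

indicial: r^2 - 3 r = 0; roots r_1 = 3, r_2 = 0


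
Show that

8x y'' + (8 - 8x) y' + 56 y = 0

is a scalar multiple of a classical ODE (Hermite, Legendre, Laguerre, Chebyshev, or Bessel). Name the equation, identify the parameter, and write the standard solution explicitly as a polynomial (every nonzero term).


All three coefficients share the factor 8; dividing through by 8 gives  x y'' + (1 - x) y' + 7 y = 0.
This matches the Laguerre equation x y'' + (1 - x) y' + n y = 0 with n = 7; the polynomial solution is L_7(x).
With y = sum_k a_k x^k, matching x^k gives (k+1)k a_{k+1} + (k+1) a_{k+1} - k a_k + n a_k = 0, i.e. (k+1)^2 a_{k+1} = (k - n) a_k = (k - 7) a_k. The right side vanishes at k = 7, so the series terminates at degree 7.
Standard normalization L_n(0) = 1 gives a_0 = 1. Work upward with a_{k+1} = (k - 7) a_k / (k+1)^2:
  a_1 = (0 - 7)(1) / 1^2 = -7/1 = -7
  a_2 = (1 - 7)(-7) / 2^2 = 42/4 = 21/2
  a_3 = (2 - 7)(21/2) / 3^2 = (-105/2)/9 = -35/6
  a_4 = (3 - 7)(-35/6) / 4^2 = (70/3)/16 = 35/24
  a_5 = (4 - 7)(35/24) / 5^2 = (-35/8)/25 = -7/40
  a_6 = (5 - 7)(-7/40) / 6^2 = (7/20)/36 = 7/720
  a_7 = (6 - 7)(7/720) / 7^2 = (-7/720)/49 = -1/5040
Hence L_7(x) = -x^7/5040 + 7 x^6/720 - 7 x^5/40 + 35 x^4/24 - 35 x^3/6 + 21 x^2/2 - 7 x + 1.

L_7(x); series = -x^7/5040 + 7 x^6/720 - 7 x^5/40 + 35 x^4/24 - 35 x^3/6 + 21 x^2/2 - 7 x + 1


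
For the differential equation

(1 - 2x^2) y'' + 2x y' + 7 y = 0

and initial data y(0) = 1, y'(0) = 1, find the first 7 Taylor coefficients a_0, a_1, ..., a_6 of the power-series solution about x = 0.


Ansatz: y(x) = sum_{n>=0} a_n x^n, so y'(x) = sum_{n>=1} n a_n x^(n-1) and y''(x) = sum_{n>=2} n(n-1) a_n x^(n-2).
Substitute into P(x) y'' + Q(x) y' + R(x) y = 0 with P(x) = 1 - 2x^2, Q(x) = 2x, R(x) = 7, and match powers of x.
Initial conditions: a_0 = 1, a_1 = 1.
Setting the coefficient of each power of x to zero and solving order by order (substituting the coefficients already found):
  x^0: 2 a_2 + 7 a_0 = 0  ->  2 a_2 = -7 a_0 = -7  ->  a_2 = -7/2
  x^1: 6 a_3 + 9 a_1 = 0  ->  6 a_3 = -9 a_1 = -9  ->  a_3 = -3/2
  x^2: 12 a_4 + 7 a_2 = 0  ->  12 a_4 = -7 a_2 = 49/2  ->  a_4 = 49/24
  x^3: 20 a_5 + a_3 = 0  ->  20 a_5 = -a_3 = 3/2  ->  a_5 = 3/40
  x^4: 30 a_6 - 9 a_4 = 0  ->  30 a_6 = 9 a_4 = 147/8  ->  a_6 = 49/80
Truncated series: y(x) = 1 + x - (7/2) x^2 - (3/2) x^3 + (49/24) x^4 + (3/40) x^5 + (49/80) x^6 + O(x^7).

a_0 = 1; a_1 = 1; a_2 = -7/2; a_3 = -3/2; a_4 = 49/24; a_5 = 3/40; a_6 = 49/80


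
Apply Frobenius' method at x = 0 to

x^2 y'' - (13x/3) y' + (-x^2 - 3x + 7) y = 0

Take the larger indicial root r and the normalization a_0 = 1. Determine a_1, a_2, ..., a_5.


Write in Frobenius form y'' + (p(x)/x) y' + (q(x)/x^2) y = 0:
  p(x) = -13/3,  q(x) = -x^2 - 3x + 7.
Indicial equation: r(r-1) + (-13/3) r + (7) = 0 -> roots r_1 = 3, r_2 = 7/3.
Take r = r_1 = 3. Let y(x) = x^r sum_{n>=0} a_n x^n with a_0 = 1.
Substitute y = x^r sum a_n x^n and match x^{r+n}. The recurrence is
  D(n) a_n - 3 a_{n-1} - 1 a_{n-2} = 0,  where D(n) = (r+n)(r+n-1) + (-13/3)(r+n) + (7).
  a_n = [3 a_{n-1} + 1 a_{n-2}] / D(n).
Since the indicial polynomial factors as (r - r_1)(r - r_2), D(n) = (r_1 + n - r_1)(r_1 + n - r_2) = n(n + 2/3).
Evaluating step by step (a_0 = 1):
  n = 1: D(1) = 1(1 + 2/3) = 5/3; numerator = 3(1) = 3; a_1 = (3)/(5/3) = 9/5
  n = 2: D(2) = 2(2 + 2/3) = 16/3; numerator = 3(9/5) + 1(1) = 32/5; a_2 = (32/5)/(16/3) = 6/5
  n = 3: D(3) = 3(3 + 2/3) = 11; numerator = 3(6/5) + 1(9/5) = 27/5; a_3 = (27/5)/(11) = 27/55
  n = 4: D(4) = 4(4 + 2/3) = 56/3; numerator = 3(27/55) + 1(6/5) = 147/55; a_4 = (147/55)/(56/3) = 63/440
  n = 5: D(5) = 5(5 + 2/3) = 85/3; numerator = 3(63/440) + 1(27/55) = 81/88; a_5 = (81/88)/(85/3) = 243/7480

r = 3; a_0 = 1; a_1 = 9/5; a_2 = 6/5; a_3 = 27/55; a_4 = 63/440; a_5 = 243/7480


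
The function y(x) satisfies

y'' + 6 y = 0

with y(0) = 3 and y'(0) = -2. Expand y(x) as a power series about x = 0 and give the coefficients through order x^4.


Ansatz: y(x) = sum_{n>=0} a_n x^n, so y'(x) = sum_{n>=1} n a_n x^(n-1) and y''(x) = sum_{n>=2} n(n-1) a_n x^(n-2).
Substitute into P(x) y'' + Q(x) y' + R(x) y = 0 with P(x) = 1, Q(x) = 0, R(x) = 6, and match powers of x.
Initial conditions: a_0 = 3, a_1 = -2.
Setting the coefficient of each power of x to zero and solving order by order (substituting the coefficients already found):
  x^0: 2 a_2 + 6 a_0 = 0  ->  2 a_2 = -6 a_0 = -18  ->  a_2 = -9
  x^1: 6 a_3 + 6 a_1 = 0  ->  6 a_3 = -6 a_1 = 12  ->  a_3 = 2
  x^2: 12 a_4 + 6 a_2 = 0  ->  12 a_4 = -6 a_2 = 54  ->  a_4 = 9/2
Truncated series: y(x) = 3 - 2 x - 9 x^2 + 2 x^3 + (9/2) x^4 + O(x^5).

a_0 = 3; a_1 = -2; a_2 = -9; a_3 = 2; a_4 = 9/2


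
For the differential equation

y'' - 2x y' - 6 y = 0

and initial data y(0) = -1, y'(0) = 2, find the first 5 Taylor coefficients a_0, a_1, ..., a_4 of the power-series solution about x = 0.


Ansatz: y(x) = sum_{n>=0} a_n x^n, so y'(x) = sum_{n>=1} n a_n x^(n-1) and y''(x) = sum_{n>=2} n(n-1) a_n x^(n-2).
Substitute into P(x) y'' + Q(x) y' + R(x) y = 0 with P(x) = 1, Q(x) = -2x, R(x) = -6, and match powers of x.
Initial conditions: a_0 = -1, a_1 = 2.
Setting the coefficient of each power of x to zero and solving order by order (substituting the coefficients already found):
  x^0: 2 a_2 - 6 a_0 = 0  ->  2 a_2 = 6 a_0 = -6  ->  a_2 = -3
  x^1: 6 a_3 - 8 a_1 = 0  ->  6 a_3 = 8 a_1 = 16  ->  a_3 = 8/3
  x^2: 12 a_4 - 10 a_2 = 0  ->  12 a_4 = 10 a_2 = -30  ->  a_4 = -5/2
Truncated series: y(x) = -1 + 2 x - 3 x^2 + (8/3) x^3 - (5/2) x^4 + O(x^5).

a_0 = -1; a_1 = 2; a_2 = -3; a_3 = 8/3; a_4 = -5/2


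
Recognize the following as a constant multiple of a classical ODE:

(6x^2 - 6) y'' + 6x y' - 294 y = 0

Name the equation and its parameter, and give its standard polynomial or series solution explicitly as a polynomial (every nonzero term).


All three coefficients share the factor -6; dividing through by -6 gives  (1 - x^2) y'' - x y' + 49 y = 0.
This matches the Chebyshev equation (1 - x^2) y'' - x y' + n^2 y = 0 (note the -x y' term, not -2x y') with n^2 = 49, so n = 7; the polynomial solution is T_7(x).
With y = sum_k a_k x^k, matching x^k gives (k+2)(k+1) a_{k+2} = (k^2 - n^2) a_k = (k - 7)(k + 7) a_k. The right side vanishes at k = 7, so the series with the parity of 7 terminates at degree 7.
Standard normalization: leading coefficient of T_n is 2^(n-1), so a_7 = 2^6 = 64. Work downward with a_k = (k+1)(k+2) a_{k+2} / ((k - 7)(k + 7)):
  a_5 = (6)(7)(64) / ((5 - 7)(5 + 7)) = 2688/(-24) = -112
  a_3 = (4)(5)(-112) / ((3 - 7)(3 + 7)) = -2240/(-40) = 56
  a_1 = (2)(3)(56) / ((1 - 7)(1 + 7)) = 336/(-48) = -7
Hence T_7(x) = 64 x^7 - 112 x^5 + 56 x^3 - 7 x.

T_7(x); series = 64 x^7 - 112 x^5 + 56 x^3 - 7 x


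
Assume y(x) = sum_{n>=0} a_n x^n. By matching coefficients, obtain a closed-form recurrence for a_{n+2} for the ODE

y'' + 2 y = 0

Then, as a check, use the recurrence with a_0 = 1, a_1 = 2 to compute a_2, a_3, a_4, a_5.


Substitute y = sum_n a_n x^n into y'' + (const) y = 0.
y''(x) = sum_{n>=0} (n+2)(n+1) a_{n+2} x^n.
The ODE becomes sum_n [(n+2)(n+1) a_{n+2} + 2 a_n] x^n = 0.
Setting each coefficient to zero gives the recurrence:
  (n+2)(n+1) a_{n+2} + 2 a_n = 0,
  a_{n+2} = -2 / ((n+1)(n+2)) a_n.

Check with a_0 = 1, a_1 = 2 (apply the recurrence for n = 0, 1, 2, 3): a_0 = 1, a_1 = 2, a_2 = -1, a_3 = -2/3, a_4 = 1/6, a_5 = 1/15.

a_{n+2} = -2/((n+1)(n+2)) * a_n; check: a_0 = 1, a_1 = 2, a_2 = -1, a_3 = -2/3, a_4 = 1/6, a_5 = 1/15


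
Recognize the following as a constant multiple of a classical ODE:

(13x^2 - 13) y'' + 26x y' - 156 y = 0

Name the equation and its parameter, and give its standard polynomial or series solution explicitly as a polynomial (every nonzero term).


All three coefficients share the factor -13; dividing through by -13 gives  (1 - x^2) y'' - 2x y' + 12 y = 0.
This matches the Legendre equation (1 - x^2) y'' - 2x y' + n(n+1) y = 0 (note the -2x y' term) with n(n+1) = 12, so n = 3; the polynomial solution is P_3(x).
With y = sum_k a_k x^k, matching x^k gives (k+2)(k+1) a_{k+2} = [k(k+1) - n(n+1)] a_k = (k - 3)(k + 4) a_k. The right side vanishes at k = 3, so the series with the parity of 3 terminates at degree 3.
Standard normalization (P_n(1) = 1): leading coefficient (2n)!/(2^n (n!)^2) = 720/(8*36) = 5/2, so a_3 = 5/2. Work downward with a_k = (k+1)(k+2) a_{k+2} / ((k - 3)(k + 4)):
  a_1 = (2)(3)(5/2) / ((1 - 3)(1 + 4)) = 15/(-10) = -3/2
Hence P_3(x) = 5 x^3/2 - 3 x/2.

P_3(x); series = 5 x^3/2 - 3 x/2


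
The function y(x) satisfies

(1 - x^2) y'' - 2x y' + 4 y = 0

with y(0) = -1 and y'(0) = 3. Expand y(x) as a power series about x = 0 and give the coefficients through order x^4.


Ansatz: y(x) = sum_{n>=0} a_n x^n, so y'(x) = sum_{n>=1} n a_n x^(n-1) and y''(x) = sum_{n>=2} n(n-1) a_n x^(n-2).
Substitute into P(x) y'' + Q(x) y' + R(x) y = 0 with P(x) = 1 - x^2, Q(x) = -2x, R(x) = 4, and match powers of x.
Initial conditions: a_0 = -1, a_1 = 3.
Setting the coefficient of each power of x to zero and solving order by order (substituting the coefficients already found):
  x^0: 2 a_2 + 4 a_0 = 0  ->  2 a_2 = -4 a_0 = 4  ->  a_2 = 2
  x^1: 6 a_3 + 2 a_1 = 0  ->  6 a_3 = -2 a_1 = -6  ->  a_3 = -1
  x^2: 12 a_4 - 2 a_2 = 0  ->  12 a_4 = 2 a_2 = 4  ->  a_4 = 1/3
Truncated series: y(x) = -1 + 3 x + 2 x^2 - x^3 + (1/3) x^4 + O(x^5).

a_0 = -1; a_1 = 3; a_2 = 2; a_3 = -1; a_4 = 1/3


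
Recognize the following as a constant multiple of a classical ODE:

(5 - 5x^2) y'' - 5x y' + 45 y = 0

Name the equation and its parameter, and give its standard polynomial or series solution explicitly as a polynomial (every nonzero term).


All three coefficients share the factor 5; dividing through by 5 gives  (1 - x^2) y'' - x y' + 9 y = 0.
This matches the Chebyshev equation (1 - x^2) y'' - x y' + n^2 y = 0 (note the -x y' term, not -2x y') with n^2 = 9, so n = 3; the polynomial solution is T_3(x).
With y = sum_k a_k x^k, matching x^k gives (k+2)(k+1) a_{k+2} = (k^2 - n^2) a_k = (k - 3)(k + 3) a_k. The right side vanishes at k = 3, so the series with the parity of 3 terminates at degree 3.
Standard normalization: leading coefficient of T_n is 2^(n-1), so a_3 = 2^2 = 4. Work downward with a_k = (k+1)(k+2) a_{k+2} / ((k - 3)(k + 3)):
  a_1 = (2)(3)(4) / ((1 - 3)(1 + 3)) = 24/(-8) = -3
Hence T_3(x) = 4 x^3 - 3 x.

T_3(x); series = 4 x^3 - 3 x


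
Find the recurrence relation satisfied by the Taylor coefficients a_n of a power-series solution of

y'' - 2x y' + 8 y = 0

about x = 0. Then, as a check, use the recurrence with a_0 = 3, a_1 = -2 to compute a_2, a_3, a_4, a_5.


Substitute y = sum_n a_n x^n.
y''(x) has coefficient (n+2)(n+1) a_{n+2} at x^n;
-2 x y'(x) has coefficient -2 n a_n at x^n (shift);
8 y(x) has coefficient 8 a_n at x^n.
Matching x^n: (n+2)(n+1) a_{n+2} + (-2n + 8) a_n = 0.
Thus a_{n+2} = (2n - 8) / ((n+1)(n+2)) * a_n.

Check with a_0 = 3, a_1 = -2 (apply the recurrence for n = 0, 1, 2, 3): a_0 = 3, a_1 = -2, a_2 = -12, a_3 = 2, a_4 = 4, a_5 = -1/5.

a_(n+2) = (2n - 8) / ((n+1)(n+2)) * a_n; check: a_0 = 3, a_1 = -2, a_2 = -12, a_3 = 2, a_4 = 4, a_5 = -1/5


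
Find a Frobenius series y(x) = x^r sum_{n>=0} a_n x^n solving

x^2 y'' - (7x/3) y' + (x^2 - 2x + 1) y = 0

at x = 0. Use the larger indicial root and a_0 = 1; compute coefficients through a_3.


Write in Frobenius form y'' + (p(x)/x) y' + (q(x)/x^2) y = 0:
  p(x) = -7/3,  q(x) = x^2 - 2x + 1.
Indicial equation: r(r-1) + (-7/3) r + (1) = 0 -> roots r_1 = 3, r_2 = 1/3.
Take r = r_1 = 3. Let y(x) = x^r sum_{n>=0} a_n x^n with a_0 = 1.
Substitute y = x^r sum a_n x^n and match x^{r+n}. The recurrence is
  D(n) a_n - 2 a_{n-1} + 1 a_{n-2} = 0,  where D(n) = (r+n)(r+n-1) + (-7/3)(r+n) + (1).
  a_n = [2 a_{n-1} - 1 a_{n-2}] / D(n).
Since the indicial polynomial factors as (r - r_1)(r - r_2), D(n) = (r_1 + n - r_1)(r_1 + n - r_2) = n(n + 8/3).
Evaluating step by step (a_0 = 1):
  n = 1: D(1) = 1(1 + 8/3) = 11/3; numerator = 2(1) = 2; a_1 = (2)/(11/3) = 6/11
  n = 2: D(2) = 2(2 + 8/3) = 28/3; numerator = 2(6/11) - 1(1) = 1/11; a_2 = (1/11)/(28/3) = 3/308
  n = 3: D(3) = 3(3 + 8/3) = 17; numerator = 2(3/308) - 1(6/11) = -81/154; a_3 = (-81/154)/(17) = -81/2618

r = 3; a_0 = 1; a_1 = 6/11; a_2 = 3/308; a_3 = -81/2618


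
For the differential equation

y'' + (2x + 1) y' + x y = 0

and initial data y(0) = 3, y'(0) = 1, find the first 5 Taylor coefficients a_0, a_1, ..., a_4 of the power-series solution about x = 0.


Ansatz: y(x) = sum_{n>=0} a_n x^n, so y'(x) = sum_{n>=1} n a_n x^(n-1) and y''(x) = sum_{n>=2} n(n-1) a_n x^(n-2).
Substitute into P(x) y'' + Q(x) y' + R(x) y = 0 with P(x) = 1, Q(x) = 2x + 1, R(x) = x, and match powers of x.
Initial conditions: a_0 = 3, a_1 = 1.
Setting the coefficient of each power of x to zero and solving order by order (substituting the coefficients already found):
  x^0: 2 a_2 + a_1 = 0  ->  2 a_2 = -a_1 = -1  ->  a_2 = -1/2
  x^1: 6 a_3 + 2 a_2 + 2 a_1 + a_0 = 0  ->  6 a_3 = -2 a_2 - 2 a_1 - a_0 = -4  ->  a_3 = -2/3
  x^2: 12 a_4 + 3 a_3 + 4 a_2 + a_1 = 0  ->  12 a_4 = -3 a_3 - 4 a_2 - a_1 = 3  ->  a_4 = 1/4
Truncated series: y(x) = 3 + x - (1/2) x^2 - (2/3) x^3 + (1/4) x^4 + O(x^5).

a_0 = 3; a_1 = 1; a_2 = -1/2; a_3 = -2/3; a_4 = 1/4


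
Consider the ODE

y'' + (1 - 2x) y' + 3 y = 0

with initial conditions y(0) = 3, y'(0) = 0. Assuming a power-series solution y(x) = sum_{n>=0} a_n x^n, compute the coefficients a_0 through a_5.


Ansatz: y(x) = sum_{n>=0} a_n x^n, so y'(x) = sum_{n>=1} n a_n x^(n-1) and y''(x) = sum_{n>=2} n(n-1) a_n x^(n-2).
Substitute into P(x) y'' + Q(x) y' + R(x) y = 0 with P(x) = 1, Q(x) = 1 - 2x, R(x) = 3, and match powers of x.
Initial conditions: a_0 = 3, a_1 = 0.
Setting the coefficient of each power of x to zero and solving order by order (substituting the coefficients already found):
  x^0: 2 a_2 + a_1 + 3 a_0 = 0  ->  2 a_2 = -a_1 - 3 a_0 = -9  ->  a_2 = -9/2
  x^1: 6 a_3 + 2 a_2 + a_1 = 0  ->  6 a_3 = -2 a_2 - a_1 = 9  ->  a_3 = 3/2
  x^2: 12 a_4 + 3 a_3 - a_2 = 0  ->  12 a_4 = -3 a_3 + a_2 = -9  ->  a_4 = -3/4
  x^3: 20 a_5 + 4 a_4 - 3 a_3 = 0  ->  20 a_5 = -4 a_4 + 3 a_3 = 15/2  ->  a_5 = 3/8
Truncated series: y(x) = 3 - (9/2) x^2 + (3/2) x^3 - (3/4) x^4 + (3/8) x^5 + O(x^6).

a_0 = 3; a_1 = 0; a_2 = -9/2; a_3 = 3/2; a_4 = -3/4; a_5 = 3/8


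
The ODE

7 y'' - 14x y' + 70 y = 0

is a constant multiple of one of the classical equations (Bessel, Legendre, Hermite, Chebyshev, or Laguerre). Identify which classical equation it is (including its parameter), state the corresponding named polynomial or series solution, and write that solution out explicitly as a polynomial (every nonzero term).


All three coefficients share the factor 7; dividing through by 7 gives  y'' - 2x y' + 10 y = 0.
This matches the Hermite equation y'' - 2x y' + 2n y = 0 with 2n = 10, so n = 5; the polynomial solution is H_5(x).
With y = sum_k a_k x^k, matching x^k gives (k+2)(k+1) a_{k+2} = 2(k - n) a_k = 2(k - 5) a_k. The right side vanishes at k = 5, so the series with the parity of 5 terminates at degree 5.
Standard normalization: leading coefficient of H_n is 2^n, so a_5 = 2^5 = 32. Work downward with a_k = (k+1)(k+2) a_{k+2} / (2(k - n)):
  a_3 = (4)(5)(32) / (2(3 - 5)) = 640/(-4) = -160
  a_1 = (2)(3)(-160) / (2(1 - 5)) = -960/(-8) = 120
Hence H_5(x) = 32 x^5 - 160 x^3 + 120 x.

H_5(x); series = 32 x^5 - 160 x^3 + 120 x


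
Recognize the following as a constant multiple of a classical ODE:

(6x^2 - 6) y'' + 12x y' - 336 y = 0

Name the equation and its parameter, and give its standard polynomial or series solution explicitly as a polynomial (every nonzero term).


All three coefficients share the factor -6; dividing through by -6 gives  (1 - x^2) y'' - 2x y' + 56 y = 0.
This matches the Legendre equation (1 - x^2) y'' - 2x y' + n(n+1) y = 0 (note the -2x y' term) with n(n+1) = 56, so n = 7; the polynomial solution is P_7(x).
With y = sum_k a_k x^k, matching x^k gives (k+2)(k+1) a_{k+2} = [k(k+1) - n(n+1)] a_k = (k - 7)(k + 8) a_k. The right side vanishes at k = 7, so the series with the parity of 7 terminates at degree 7.
Standard normalization (P_n(1) = 1): leading coefficient (2n)!/(2^n (n!)^2) = 87178291200/(128*25401600) = 429/16, so a_7 = 429/16. Work downward with a_k = (k+1)(k+2) a_{k+2} / ((k - 7)(k + 8)):
  a_5 = (6)(7)(429/16) / ((5 - 7)(5 + 8)) = (9009/8)/(-26) = -693/16
  a_3 = (4)(5)(-693/16) / ((3 - 7)(3 + 8)) = (-3465/4)/(-44) = 315/16
  a_1 = (2)(3)(315/16) / ((1 - 7)(1 + 8)) = (945/8)/(-54) = -35/16
Hence P_7(x) = 429 x^7/16 - 693 x^5/16 + 315 x^3/16 - 35 x/16.

P_7(x); series = 429 x^7/16 - 693 x^5/16 + 315 x^3/16 - 35 x/16


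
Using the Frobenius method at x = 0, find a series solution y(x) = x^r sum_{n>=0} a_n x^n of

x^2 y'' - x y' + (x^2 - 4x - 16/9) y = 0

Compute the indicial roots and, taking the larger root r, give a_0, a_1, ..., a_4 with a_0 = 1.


Write in Frobenius form y'' + (p(x)/x) y' + (q(x)/x^2) y = 0:
  p(x) = -1,  q(x) = x^2 - 4x - 16/9.
Indicial equation: r(r-1) + (-1) r + (-16/9) = 0 -> roots r_1 = 8/3, r_2 = -2/3.
Take r = r_1 = 8/3. Let y(x) = x^r sum_{n>=0} a_n x^n with a_0 = 1.
Substitute y = x^r sum a_n x^n and match x^{r+n}. The recurrence is
  D(n) a_n - 4 a_{n-1} + 1 a_{n-2} = 0,  where D(n) = (r+n)(r+n-1) + (-1)(r+n) + (-16/9).
  a_n = [4 a_{n-1} - 1 a_{n-2}] / D(n).
Since the indicial polynomial factors as (r - r_1)(r - r_2), D(n) = (r_1 + n - r_1)(r_1 + n - r_2) = n(n + 10/3).
Evaluating step by step (a_0 = 1):
  n = 1: D(1) = 1(1 + 10/3) = 13/3; numerator = 4(1) = 4; a_1 = (4)/(13/3) = 12/13
  n = 2: D(2) = 2(2 + 10/3) = 32/3; numerator = 4(12/13) - 1(1) = 35/13; a_2 = (35/13)/(32/3) = 105/416
  n = 3: D(3) = 3(3 + 10/3) = 19; numerator = 4(105/416) - 1(12/13) = 9/104; a_3 = (9/104)/(19) = 9/1976
  n = 4: D(4) = 4(4 + 10/3) = 88/3; numerator = 4(9/1976) - 1(105/416) = -1851/7904; a_4 = (-1851/7904)/(88/3) = -5553/695552

r = 8/3; a_0 = 1; a_1 = 12/13; a_2 = 105/416; a_3 = 9/1976; a_4 = -5553/695552


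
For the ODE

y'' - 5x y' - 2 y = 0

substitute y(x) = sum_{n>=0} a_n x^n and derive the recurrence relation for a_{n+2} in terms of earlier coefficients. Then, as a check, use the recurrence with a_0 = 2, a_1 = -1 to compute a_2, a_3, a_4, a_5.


Substitute y = sum_n a_n x^n.
y''(x) has coefficient (n+2)(n+1) a_{n+2} at x^n;
-5 x y'(x) has coefficient -5 n a_n at x^n (shift);
-2 y(x) has coefficient -2 a_n at x^n.
Matching x^n: (n+2)(n+1) a_{n+2} + (-5n - 2) a_n = 0.
Thus a_{n+2} = (5n + 2) / ((n+1)(n+2)) * a_n.

Check with a_0 = 2, a_1 = -1 (apply the recurrence for n = 0, 1, 2, 3): a_0 = 2, a_1 = -1, a_2 = 2, a_3 = -7/6, a_4 = 2, a_5 = -119/120.

a_(n+2) = (5n + 2) / ((n+1)(n+2)) * a_n; check: a_0 = 2, a_1 = -1, a_2 = 2, a_3 = -7/6, a_4 = 2, a_5 = -119/120


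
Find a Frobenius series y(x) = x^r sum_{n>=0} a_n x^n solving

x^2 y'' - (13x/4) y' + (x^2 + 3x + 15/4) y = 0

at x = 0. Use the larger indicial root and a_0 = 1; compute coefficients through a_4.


Write in Frobenius form y'' + (p(x)/x) y' + (q(x)/x^2) y = 0:
  p(x) = -13/4,  q(x) = x^2 + 3x + 15/4.
Indicial equation: r(r-1) + (-13/4) r + (15/4) = 0 -> roots r_1 = 3, r_2 = 5/4.
Take r = r_1 = 3. Let y(x) = x^r sum_{n>=0} a_n x^n with a_0 = 1.
Substitute y = x^r sum a_n x^n and match x^{r+n}. The recurrence is
  D(n) a_n + 3 a_{n-1} + 1 a_{n-2} = 0,  where D(n) = (r+n)(r+n-1) + (-13/4)(r+n) + (15/4).
  a_n = [-3 a_{n-1} - 1 a_{n-2}] / D(n).
Since the indicial polynomial factors as (r - r_1)(r - r_2), D(n) = (r_1 + n - r_1)(r_1 + n - r_2) = n(n + 7/4).
Evaluating step by step (a_0 = 1):
  n = 1: D(1) = 1(1 + 7/4) = 11/4; numerator = -3(1) = -3; a_1 = (-3)/(11/4) = -12/11
  n = 2: D(2) = 2(2 + 7/4) = 15/2; numerator = -3(-12/11) - 1(1) = 25/11; a_2 = (25/11)/(15/2) = 10/33
  n = 3: D(3) = 3(3 + 7/4) = 57/4; numerator = -3(10/33) - 1(-12/11) = 2/11; a_3 = (2/11)/(57/4) = 8/627
  n = 4: D(4) = 4(4 + 7/4) = 23; numerator = -3(8/627) - 1(10/33) = -214/627; a_4 = (-214/627)/(23) = -214/14421

r = 3; a_0 = 1; a_1 = -12/11; a_2 = 10/33; a_3 = 8/627; a_4 = -214/14421
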